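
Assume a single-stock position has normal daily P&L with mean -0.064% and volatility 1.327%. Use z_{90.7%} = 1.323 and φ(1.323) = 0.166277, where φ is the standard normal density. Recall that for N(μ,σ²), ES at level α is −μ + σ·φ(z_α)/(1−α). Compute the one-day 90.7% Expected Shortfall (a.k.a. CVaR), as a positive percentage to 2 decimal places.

Tail multiplier: φ(z)/(1−α) = 0.166277 / 0.093 = 1.788.
ES = −(-0.064%) + 1.327% × 1.788 = 2.437%.

2.44%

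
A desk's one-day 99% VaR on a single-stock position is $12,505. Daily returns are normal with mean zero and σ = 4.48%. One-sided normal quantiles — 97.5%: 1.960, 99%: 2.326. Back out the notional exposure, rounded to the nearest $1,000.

$120,000

VaR as a fraction of value: z·σ = 2.326 × 4.48% = 10.4205%.
Position = $12,505 / 0.104205 = $120,004.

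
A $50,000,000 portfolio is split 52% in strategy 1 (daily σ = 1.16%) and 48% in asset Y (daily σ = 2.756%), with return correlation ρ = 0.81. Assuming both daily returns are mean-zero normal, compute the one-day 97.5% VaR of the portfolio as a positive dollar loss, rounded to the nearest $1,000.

$1,809,000

σ_p² = 0.52²·1.16² + 0.48²·2.756² + 2·0.81·0.52·0.48·1.16·2.756 = 3.4066 (%²).
σ_p = √3.4066 = 1.846%.
At 97.5%, z = 1.960.
VaR = 1.960 × 1.846% = 3.618%; on $50,000,000 that is $1,809,000.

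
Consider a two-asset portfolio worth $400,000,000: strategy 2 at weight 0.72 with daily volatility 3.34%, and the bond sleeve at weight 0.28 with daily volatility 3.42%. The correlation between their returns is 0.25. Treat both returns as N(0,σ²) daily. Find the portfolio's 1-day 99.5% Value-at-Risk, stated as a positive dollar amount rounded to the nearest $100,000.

σ_p² = 0.72²·3.34² + 0.28²·3.42² + 2·0.25·0.72·0.28·3.34·3.42 = 7.8515 (%²).
σ_p = √7.8515 = 2.802%.
At 99.5%, z = 2.576.
VaR = 2.576 × 2.802% = 7.218%; on $400,000,000 that is $28,872,000.

$28,900,000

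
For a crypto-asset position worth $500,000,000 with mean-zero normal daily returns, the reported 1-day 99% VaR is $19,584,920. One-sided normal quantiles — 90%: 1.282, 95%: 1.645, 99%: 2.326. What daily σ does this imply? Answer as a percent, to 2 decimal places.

VaR as a fraction: $19,584,920 / $500,000,000 = 3.917%.
σ = VaR / z = 3.917% / 2.326 = 1.684%.

1.68%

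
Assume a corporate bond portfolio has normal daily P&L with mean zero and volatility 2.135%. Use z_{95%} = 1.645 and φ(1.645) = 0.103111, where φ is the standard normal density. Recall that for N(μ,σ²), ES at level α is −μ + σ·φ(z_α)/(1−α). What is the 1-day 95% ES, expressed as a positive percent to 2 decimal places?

4.40%

Tail multiplier: φ(z)/(1−α) = 0.103111 / 0.05 = 2.062.
ES = 2.135% × 2.062 = 4.402%.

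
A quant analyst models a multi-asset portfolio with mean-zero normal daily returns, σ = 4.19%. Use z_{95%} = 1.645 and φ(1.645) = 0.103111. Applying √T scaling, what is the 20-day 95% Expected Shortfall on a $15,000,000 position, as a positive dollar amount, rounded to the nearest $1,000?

$5,796,000

σ_{20d} = 4.19% × √20 = 18.738%.
ES multiplier = φ(z)/(1−α) = 0.103111/0.05 = 2.062.
ES = 18.738% × 2.062 = 38.638%; on $15,000,000: $5,795,700.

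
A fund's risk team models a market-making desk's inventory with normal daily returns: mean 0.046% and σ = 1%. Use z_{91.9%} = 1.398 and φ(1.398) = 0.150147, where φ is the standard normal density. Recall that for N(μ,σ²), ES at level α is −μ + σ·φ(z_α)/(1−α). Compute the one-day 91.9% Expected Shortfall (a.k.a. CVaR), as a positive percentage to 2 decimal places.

1.81%

Tail multiplier: φ(z)/(1−α) = 0.150147 / 0.081 = 1.854.
ES = −(0.046%) + 1% × 1.854 = 1.808%.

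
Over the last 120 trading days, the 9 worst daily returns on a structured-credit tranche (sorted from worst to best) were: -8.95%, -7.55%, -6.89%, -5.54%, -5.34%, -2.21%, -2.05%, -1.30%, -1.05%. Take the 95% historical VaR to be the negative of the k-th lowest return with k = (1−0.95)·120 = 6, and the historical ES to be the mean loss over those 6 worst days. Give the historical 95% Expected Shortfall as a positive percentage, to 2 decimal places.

The 6 worst returns sum to -36.48%.
ES = −(-36.48%) / 6 = 6.08%.

6.08%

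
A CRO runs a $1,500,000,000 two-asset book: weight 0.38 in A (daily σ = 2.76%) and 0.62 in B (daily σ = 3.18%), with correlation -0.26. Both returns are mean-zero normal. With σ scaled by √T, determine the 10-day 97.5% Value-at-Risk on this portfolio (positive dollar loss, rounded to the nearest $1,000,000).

σ_p = √(0.38²·2.76² + 0.62²·3.18² + 2·-0.26·0.38·0.62·2.76·3.18) = 1.978%.
σ_{10d} = 1.978% × √10 = 6.255%.
z(97.5%) = 1.960.
VaR = 1.960 × 6.255% = 12.260%; on $1,500,000,000 that is $183,900,000.

$184,000,000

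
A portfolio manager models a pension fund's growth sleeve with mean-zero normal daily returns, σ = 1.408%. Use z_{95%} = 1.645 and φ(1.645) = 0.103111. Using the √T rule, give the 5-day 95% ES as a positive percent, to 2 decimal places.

6.49%

σ_{5d} = 1.408% × √5 = 3.148%.
ES multiplier = φ(z)/(1−α) = 0.103111/0.05 = 2.062.
ES = 3.148% × 2.062 = 6.491%.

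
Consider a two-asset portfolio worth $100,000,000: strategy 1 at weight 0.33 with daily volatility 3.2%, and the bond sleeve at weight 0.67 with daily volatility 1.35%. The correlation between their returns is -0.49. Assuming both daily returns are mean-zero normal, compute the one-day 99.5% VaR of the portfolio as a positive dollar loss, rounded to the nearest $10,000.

σ_p² = 0.33²·3.2² + 0.67²·1.35² + 2·-0.49·0.33·0.67·3.2·1.35 = 0.9972 (%²).
σ_p = √0.9972 = 0.999%.
At 99.5%, z = 2.576.
VaR = 2.576 × 0.999% = 2.573%; on $100,000,000 that is $2,573,000.

$2,570,000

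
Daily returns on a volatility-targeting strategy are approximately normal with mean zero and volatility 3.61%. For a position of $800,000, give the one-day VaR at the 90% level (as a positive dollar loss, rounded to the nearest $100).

$37,000

At 90% one-sided, z = 1.282.
VaR = z·σ = 1.282 × 3.61% = 4.628%.
On $800,000: 0.04628 × $800,000 = $37,024.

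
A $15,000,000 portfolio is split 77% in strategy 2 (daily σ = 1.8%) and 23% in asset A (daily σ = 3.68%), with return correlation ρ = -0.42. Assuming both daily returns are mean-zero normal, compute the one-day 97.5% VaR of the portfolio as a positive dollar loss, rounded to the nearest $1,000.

σ_p² = 0.77²·1.8² + 0.23²·3.68² + 2·-0.42·0.77·0.23·1.8·3.68 = 1.6520 (%²).
σ_p = √1.6520 = 1.285%.
At 97.5%, z = 1.960.
VaR = 1.960 × 1.285% = 2.519%; on $15,000,000 that is $377,850.

$378,000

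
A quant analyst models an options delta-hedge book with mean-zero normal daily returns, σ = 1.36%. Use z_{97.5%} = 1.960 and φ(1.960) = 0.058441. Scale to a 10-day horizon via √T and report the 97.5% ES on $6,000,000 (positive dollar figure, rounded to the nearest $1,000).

$603,000

σ_{10d} = 1.36% × √10 = 4.301%.
ES multiplier = φ(z)/(1−α) = 0.058441/0.025 = 2.338.
ES = 4.301% × 2.338 = 10.056%; on $6,000,000: $603,360.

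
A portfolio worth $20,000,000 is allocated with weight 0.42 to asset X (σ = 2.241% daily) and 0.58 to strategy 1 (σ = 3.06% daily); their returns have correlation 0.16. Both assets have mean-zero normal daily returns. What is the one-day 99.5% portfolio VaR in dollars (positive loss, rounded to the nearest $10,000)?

σ_p² = 0.42²·2.241² + 0.58²·3.06² + 2·0.16·0.42·0.58·2.241·3.06 = 4.5704 (%²).
σ_p = √4.5704 = 2.138%.
At 99.5%, z = 2.576.
VaR = 2.576 × 2.138% = 5.507%; on $20,000,000 that is $1,101,400.

$1,100,000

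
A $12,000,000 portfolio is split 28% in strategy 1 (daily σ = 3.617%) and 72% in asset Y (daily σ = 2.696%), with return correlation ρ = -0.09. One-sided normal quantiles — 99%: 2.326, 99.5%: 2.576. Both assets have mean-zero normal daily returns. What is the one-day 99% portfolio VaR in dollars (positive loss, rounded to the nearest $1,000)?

σ_p² = 0.28²·3.617² + 0.72²·2.696² + 2·-0.09·0.28·0.72·3.617·2.696 = 4.4398 (%²).
σ_p = √4.4398 = 2.107%.
VaR = 2.326 × 2.107% = 4.901%; on $12,000,000 that is $588,120.

$588,000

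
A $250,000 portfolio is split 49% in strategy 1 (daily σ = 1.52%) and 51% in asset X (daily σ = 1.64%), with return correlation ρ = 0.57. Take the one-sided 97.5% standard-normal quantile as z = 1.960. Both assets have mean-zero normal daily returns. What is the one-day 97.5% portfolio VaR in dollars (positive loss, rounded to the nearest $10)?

$6,870

σ_p² = 0.49²·1.52² + 0.51²·1.64² + 2·0.57·0.49·0.51·1.52·1.64 = 1.9645 (%²).
σ_p = √1.9645 = 1.402%.
VaR = 1.960 × 1.402% = 2.748%; on $250,000 that is $6,870.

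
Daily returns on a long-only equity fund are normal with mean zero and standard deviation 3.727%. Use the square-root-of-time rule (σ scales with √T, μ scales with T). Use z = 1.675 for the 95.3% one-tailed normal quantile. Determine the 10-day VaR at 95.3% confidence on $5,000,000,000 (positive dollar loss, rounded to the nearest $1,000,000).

σ_{10d} = 3.727% × √10 = 11.786%.
VaR = 1.675 × 11.786% = 19.742%.
On $5,000,000,000: 0.19742 × $5,000,000,000 = $987,100,000.

$987,000,000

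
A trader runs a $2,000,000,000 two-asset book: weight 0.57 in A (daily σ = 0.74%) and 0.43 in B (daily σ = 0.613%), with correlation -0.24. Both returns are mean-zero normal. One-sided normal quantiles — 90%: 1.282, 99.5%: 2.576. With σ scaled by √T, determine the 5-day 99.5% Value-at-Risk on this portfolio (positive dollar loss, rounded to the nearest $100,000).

$50,700,000

σ_p = √(0.57²·0.74² + 0.43²·0.613² + 2·-0.24·0.57·0.43·0.74·0.613) = 0.440%.
σ_{5d} = 0.440% × √5 = 0.984%.
VaR = 2.576 × 0.984% = 2.535%; on $2,000,000,000 that is $50,700,000.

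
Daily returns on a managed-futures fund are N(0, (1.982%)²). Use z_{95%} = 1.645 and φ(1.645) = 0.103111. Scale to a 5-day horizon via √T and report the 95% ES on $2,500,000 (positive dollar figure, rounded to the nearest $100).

σ_{5d} = 1.982% × √5 = 4.432%.
ES multiplier = φ(z)/(1−α) = 0.103111/0.05 = 2.062.
ES = 4.432% × 2.062 = 9.139%; on $2,500,000: $228,475.

$228,500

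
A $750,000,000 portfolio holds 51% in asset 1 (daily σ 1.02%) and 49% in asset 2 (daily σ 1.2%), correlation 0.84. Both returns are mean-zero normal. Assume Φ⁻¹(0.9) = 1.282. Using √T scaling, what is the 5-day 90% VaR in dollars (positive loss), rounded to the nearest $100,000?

$22,900,000

σ_p = √(0.51²·1.02² + 0.49²·1.2² + 2·0.84·0.51·0.49·1.02·1.2) = 1.063%.
σ_{5d} = 1.063% × √5 = 2.377%.
VaR = 1.282 × 2.377% = 3.047%; on $750,000,000 that is $22,852,500.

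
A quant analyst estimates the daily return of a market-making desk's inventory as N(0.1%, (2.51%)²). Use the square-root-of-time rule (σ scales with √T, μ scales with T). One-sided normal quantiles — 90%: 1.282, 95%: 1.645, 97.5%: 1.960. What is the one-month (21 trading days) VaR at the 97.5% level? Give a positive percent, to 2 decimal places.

σ_{21d} = 2.51% × √21 = 11.502%; μ_{21d} = 21 × 0.1% = 2.100%.
VaR = −(2.100%) + 1.960 × 11.502% = 20.444%.

20.44%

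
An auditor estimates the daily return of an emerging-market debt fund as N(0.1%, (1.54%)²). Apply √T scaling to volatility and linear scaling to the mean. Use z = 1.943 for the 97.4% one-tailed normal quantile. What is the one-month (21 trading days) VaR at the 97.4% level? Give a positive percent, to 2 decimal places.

11.61%

σ_{21d} = 1.54% × √21 = 7.057%; μ_{21d} = 21 × 0.1% = 2.100%.
VaR = −(2.100%) + 1.943 × 7.057% = 11.612%.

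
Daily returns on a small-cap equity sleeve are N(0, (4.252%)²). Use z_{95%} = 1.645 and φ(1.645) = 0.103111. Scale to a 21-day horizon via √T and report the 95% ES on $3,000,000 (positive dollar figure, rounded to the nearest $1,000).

$1,205,000

σ_{21d} = 4.252% × √21 = 19.485%.
ES multiplier = φ(z)/(1−α) = 0.103111/0.05 = 2.062.
ES = 19.485% × 2.062 = 40.178%; on $3,000,000: $1,205,340.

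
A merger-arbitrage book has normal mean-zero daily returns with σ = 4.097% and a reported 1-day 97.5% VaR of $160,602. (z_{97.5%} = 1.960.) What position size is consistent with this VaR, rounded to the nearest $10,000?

VaR as a fraction of value: z·σ = 1.960 × 4.097% = 8.03012%.
Position = $160,602 / 0.0803012 = $1,999,995.

$2,000,000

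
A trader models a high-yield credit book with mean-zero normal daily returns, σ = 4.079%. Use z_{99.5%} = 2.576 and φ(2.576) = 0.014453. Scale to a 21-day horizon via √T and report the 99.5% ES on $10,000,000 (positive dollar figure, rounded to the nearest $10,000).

σ_{21d} = 4.079% × √21 = 18.692%.
ES multiplier = φ(z)/(1−α) = 0.014453/0.005 = 2.891.
ES = 18.692% × 2.891 = 54.039%; on $10,000,000: $5,403,900.

$5,400,000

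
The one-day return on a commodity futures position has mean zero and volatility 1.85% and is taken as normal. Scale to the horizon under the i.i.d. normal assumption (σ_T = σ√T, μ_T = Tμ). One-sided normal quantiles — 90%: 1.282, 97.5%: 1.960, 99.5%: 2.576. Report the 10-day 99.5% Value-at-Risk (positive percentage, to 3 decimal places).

15.070%

σ_{10d} = 1.85% × √10 = 5.850%.
VaR = 2.576 × 5.850% = 15.070%.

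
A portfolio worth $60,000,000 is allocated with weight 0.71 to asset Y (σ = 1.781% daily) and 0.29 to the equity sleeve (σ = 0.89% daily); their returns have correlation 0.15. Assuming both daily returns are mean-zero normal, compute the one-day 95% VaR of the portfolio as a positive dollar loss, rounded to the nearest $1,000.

σ_p² = 0.71²·1.781² + 0.29²·0.89² + 2·0.15·0.71·0.29·1.781·0.89 = 1.7635 (%²).
σ_p = √1.7635 = 1.328%.
At 95%, z = 1.645.
VaR = 1.645 × 1.328% = 2.185%; on $60,000,000 that is $1,311,000.

$1,311,000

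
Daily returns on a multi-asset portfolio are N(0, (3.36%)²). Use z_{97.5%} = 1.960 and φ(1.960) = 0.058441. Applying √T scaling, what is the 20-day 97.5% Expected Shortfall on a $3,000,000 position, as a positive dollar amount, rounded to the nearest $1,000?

$1,054,000

σ_{20d} = 3.36% × √20 = 15.026%.
ES multiplier = φ(z)/(1−α) = 0.058441/0.025 = 2.338.
ES = 15.026% × 2.338 = 35.131%; on $3,000,000: $1,053,930.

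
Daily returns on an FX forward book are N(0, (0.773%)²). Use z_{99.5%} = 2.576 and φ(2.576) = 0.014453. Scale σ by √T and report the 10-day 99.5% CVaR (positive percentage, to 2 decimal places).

σ_{10d} = 0.773% × √10 = 2.444%.
ES multiplier = φ(z)/(1−α) = 0.014453/0.005 = 2.891.
ES = 2.444% × 2.891 = 7.066%.

7.07%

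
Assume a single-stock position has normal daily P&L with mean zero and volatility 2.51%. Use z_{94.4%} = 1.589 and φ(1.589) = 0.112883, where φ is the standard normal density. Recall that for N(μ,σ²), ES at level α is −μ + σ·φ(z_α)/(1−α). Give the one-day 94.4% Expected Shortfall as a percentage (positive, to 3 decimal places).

Tail multiplier: φ(z)/(1−α) = 0.112883 / 0.056 = 2.016.
ES = 2.51% × 2.016 = 5.060%.

5.060%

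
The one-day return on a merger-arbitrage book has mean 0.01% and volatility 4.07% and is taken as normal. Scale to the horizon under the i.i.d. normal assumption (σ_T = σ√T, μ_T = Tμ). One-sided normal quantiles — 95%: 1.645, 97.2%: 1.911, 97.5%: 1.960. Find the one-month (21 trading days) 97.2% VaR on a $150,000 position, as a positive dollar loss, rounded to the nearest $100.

$53,100

σ_{21d} = 4.07% × √21 = 18.651%; μ_{21d} = 21 × 0.01% = 0.210%.
VaR = −(0.210%) + 1.911 × 18.651% = 35.432%.
On $150,000: 0.35432 × $150,000 = $53,148.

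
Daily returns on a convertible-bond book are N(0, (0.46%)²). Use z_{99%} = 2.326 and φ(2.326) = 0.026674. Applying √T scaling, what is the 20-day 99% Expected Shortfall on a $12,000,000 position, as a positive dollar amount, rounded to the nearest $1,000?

$658,000

σ_{20d} = 0.46% × √20 = 2.057%.
ES multiplier = φ(z)/(1−α) = 0.026674/0.01 = 2.667.
ES = 2.057% × 2.667 = 5.486%; on $12,000,000: $658,320.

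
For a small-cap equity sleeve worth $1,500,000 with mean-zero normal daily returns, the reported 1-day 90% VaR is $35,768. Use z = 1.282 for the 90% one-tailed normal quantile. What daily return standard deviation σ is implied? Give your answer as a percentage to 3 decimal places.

1.860%

VaR as a fraction: $35,768 / $1,500,000 = 2.385%.
σ = VaR / z = 2.385% / 1.282 = 1.860%.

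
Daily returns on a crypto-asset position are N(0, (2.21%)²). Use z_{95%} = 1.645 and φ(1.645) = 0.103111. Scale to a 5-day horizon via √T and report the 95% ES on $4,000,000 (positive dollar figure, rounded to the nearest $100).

σ_{5d} = 2.21% × √5 = 4.942%.
ES multiplier = φ(z)/(1−α) = 0.103111/0.05 = 2.062.
ES = 4.942% × 2.062 = 10.190%; on $4,000,000: $407,600.

$407,600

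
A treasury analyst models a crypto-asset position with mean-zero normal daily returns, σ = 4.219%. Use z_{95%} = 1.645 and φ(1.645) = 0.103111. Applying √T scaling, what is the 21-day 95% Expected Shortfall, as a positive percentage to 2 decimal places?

σ_{21d} = 4.219% × √21 = 19.334%.
ES multiplier = φ(z)/(1−α) = 0.103111/0.05 = 2.062.
ES = 19.334% × 2.062 = 39.867%.

39.87%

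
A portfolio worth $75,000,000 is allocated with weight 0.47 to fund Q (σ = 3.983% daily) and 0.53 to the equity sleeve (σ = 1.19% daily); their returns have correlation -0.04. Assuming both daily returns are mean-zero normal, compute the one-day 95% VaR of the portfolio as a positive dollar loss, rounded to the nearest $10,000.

$2,410,000

σ_p² = 0.47²·3.983² + 0.53²·1.19² + 2·-0.04·0.47·0.53·3.983·1.19 = 3.8077 (%²).
σ_p = √3.8077 = 1.951%.
At 95%, z = 1.645.
VaR = 1.645 × 1.951% = 3.209%; on $75,000,000 that is $2,406,750.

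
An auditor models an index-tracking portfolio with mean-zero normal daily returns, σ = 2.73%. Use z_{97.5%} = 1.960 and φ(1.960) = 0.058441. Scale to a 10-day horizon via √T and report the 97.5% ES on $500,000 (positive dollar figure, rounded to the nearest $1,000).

σ_{10d} = 2.73% × √10 = 8.633%.
ES multiplier = φ(z)/(1−α) = 0.058441/0.025 = 2.338.
ES = 8.633% × 2.338 = 20.184%; on $500,000: $100,920.

$101,000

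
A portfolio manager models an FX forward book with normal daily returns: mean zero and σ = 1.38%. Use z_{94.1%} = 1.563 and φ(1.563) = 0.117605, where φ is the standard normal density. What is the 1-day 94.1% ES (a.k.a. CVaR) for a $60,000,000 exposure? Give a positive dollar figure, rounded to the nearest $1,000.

Tail multiplier: φ(z)/(1−α) = 0.117605 / 0.059 = 1.993.
ES = 1.38% × 1.993 = 2.750%.
On $60,000,000: 0.02750 × $60,000,000 = $1,650,000.

$1,650,000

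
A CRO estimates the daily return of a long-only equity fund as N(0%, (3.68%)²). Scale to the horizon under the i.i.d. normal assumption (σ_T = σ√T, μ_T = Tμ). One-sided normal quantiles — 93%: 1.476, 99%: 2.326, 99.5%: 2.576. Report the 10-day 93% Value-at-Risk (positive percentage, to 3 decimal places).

17.176%

σ_{10d} = 3.68% × √10 = 11.637%.
VaR = 1.476 × 11.637% = 17.176%.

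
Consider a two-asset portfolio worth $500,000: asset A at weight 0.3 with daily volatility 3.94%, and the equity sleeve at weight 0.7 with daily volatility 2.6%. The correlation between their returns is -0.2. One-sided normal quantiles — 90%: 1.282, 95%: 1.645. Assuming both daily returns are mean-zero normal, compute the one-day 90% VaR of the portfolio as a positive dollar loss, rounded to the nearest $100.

$12,600

σ_p² = 0.3²·3.94² + 0.7²·2.6² + 2·-0.2·0.3·0.7·3.94·2.6 = 3.8490 (%²).
σ_p = √3.8490 = 1.962%.
VaR = 1.282 × 1.962% = 2.515%; on $500,000 that is $12,575.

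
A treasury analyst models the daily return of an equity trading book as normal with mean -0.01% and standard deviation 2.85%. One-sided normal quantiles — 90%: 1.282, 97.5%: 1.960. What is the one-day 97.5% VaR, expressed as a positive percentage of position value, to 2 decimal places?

VaR = −μ + z·σ = −(-0.01%) + 1.960 × 2.85% = 5.596%.

5.60%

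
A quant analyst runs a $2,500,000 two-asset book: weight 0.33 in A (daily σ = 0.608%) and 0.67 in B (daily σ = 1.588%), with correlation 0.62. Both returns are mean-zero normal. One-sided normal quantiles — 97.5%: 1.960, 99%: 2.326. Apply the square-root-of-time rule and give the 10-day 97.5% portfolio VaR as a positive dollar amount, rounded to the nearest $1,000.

$186,000

σ_p = √(0.33²·0.608² + 0.67²·1.588² + 2·0.62·0.33·0.67·0.608·1.588) = 1.199%.
σ_{10d} = 1.199% × √10 = 3.792%.
VaR = 1.960 × 3.792% = 7.432%; on $2,500,000 that is $185,800.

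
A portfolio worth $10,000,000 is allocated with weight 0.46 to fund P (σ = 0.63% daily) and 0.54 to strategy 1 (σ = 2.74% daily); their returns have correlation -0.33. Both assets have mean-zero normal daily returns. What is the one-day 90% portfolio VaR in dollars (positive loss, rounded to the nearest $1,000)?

σ_p² = 0.46²·0.63² + 0.54²·2.74² + 2·-0.33·0.46·0.54·0.63·2.74 = 1.9902 (%²).
σ_p = √1.9902 = 1.411%.
At 90%, z = 1.282.
VaR = 1.282 × 1.411% = 1.809%; on $10,000,000 that is $180,900.

$181,000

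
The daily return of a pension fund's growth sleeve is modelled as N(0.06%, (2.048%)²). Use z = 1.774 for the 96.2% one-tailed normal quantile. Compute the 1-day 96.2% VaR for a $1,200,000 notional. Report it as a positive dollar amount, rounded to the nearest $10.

VaR = −μ + z·σ = −(0.06%) + 1.774 × 2.048% = 3.573%.
On $1,200,000: 0.03573 × $1,200,000 = $42,876.

$42,880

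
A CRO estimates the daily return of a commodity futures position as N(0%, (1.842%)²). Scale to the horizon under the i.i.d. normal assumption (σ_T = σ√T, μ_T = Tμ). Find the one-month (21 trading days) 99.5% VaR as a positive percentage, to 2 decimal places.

21.74%

At 99.5%, z = 2.576.
σ_{21d} = 1.842% × √21 = 8.441%.
VaR = 2.576 × 8.441% = 21.744%.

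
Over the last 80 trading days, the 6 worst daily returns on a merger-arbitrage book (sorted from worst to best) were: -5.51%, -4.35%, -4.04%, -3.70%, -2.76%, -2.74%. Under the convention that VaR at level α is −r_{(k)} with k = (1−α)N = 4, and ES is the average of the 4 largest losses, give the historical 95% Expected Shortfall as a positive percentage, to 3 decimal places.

The 4 worst returns sum to -17.60%.
ES = −(-17.60%) / 4 = 4.4% ≈ 4.400%.

4.400%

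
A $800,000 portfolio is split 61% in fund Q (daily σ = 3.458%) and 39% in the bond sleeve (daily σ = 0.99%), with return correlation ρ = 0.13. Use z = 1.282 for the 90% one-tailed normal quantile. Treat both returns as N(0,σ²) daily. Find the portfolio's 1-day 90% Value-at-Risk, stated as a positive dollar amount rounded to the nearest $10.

$22,490

σ_p² = 0.61²·3.458² + 0.39²·0.99² + 2·0.13·0.61·0.39·3.458·0.99 = 4.8103 (%²).
σ_p = √4.8103 = 2.193%.
VaR = 1.282 × 2.193% = 2.811%; on $800,000 that is $22,488.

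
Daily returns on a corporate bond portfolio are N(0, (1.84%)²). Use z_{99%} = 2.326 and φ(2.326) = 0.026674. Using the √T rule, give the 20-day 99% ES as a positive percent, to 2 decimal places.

σ_{20d} = 1.84% × √20 = 8.229%.
ES multiplier = φ(z)/(1−α) = 0.026674/0.01 = 2.667.
ES = 8.229% × 2.667 = 21.947%.

21.95%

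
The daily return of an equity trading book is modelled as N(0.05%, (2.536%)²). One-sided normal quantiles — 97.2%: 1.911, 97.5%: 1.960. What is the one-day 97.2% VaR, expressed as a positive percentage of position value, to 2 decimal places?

4.80%

VaR = −μ + z·σ = −(0.05%) + 1.911 × 2.536% = 4.796%.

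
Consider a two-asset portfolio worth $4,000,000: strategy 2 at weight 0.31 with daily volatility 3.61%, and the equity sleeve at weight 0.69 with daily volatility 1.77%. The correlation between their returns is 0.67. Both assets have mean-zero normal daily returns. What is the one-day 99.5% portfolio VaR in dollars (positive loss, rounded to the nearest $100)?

$220,400

σ_p² = 0.31²·3.61² + 0.69²·1.77² + 2·0.67·0.31·0.69·3.61·1.77 = 4.5754 (%²).
σ_p = √4.5754 = 2.139%.
At 99.5%, z = 2.576.
VaR = 2.576 × 2.139% = 5.510%; on $4,000,000 that is $220,400.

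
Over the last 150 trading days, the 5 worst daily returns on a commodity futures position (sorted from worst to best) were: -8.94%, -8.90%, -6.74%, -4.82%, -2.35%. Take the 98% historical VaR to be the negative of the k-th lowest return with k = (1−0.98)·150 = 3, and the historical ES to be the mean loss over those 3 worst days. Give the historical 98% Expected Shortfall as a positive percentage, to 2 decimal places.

The 3 worst returns sum to -24.58%.
ES = −(-24.58%) / 3 = 8.1933…% ≈ 8.19%.

8.19%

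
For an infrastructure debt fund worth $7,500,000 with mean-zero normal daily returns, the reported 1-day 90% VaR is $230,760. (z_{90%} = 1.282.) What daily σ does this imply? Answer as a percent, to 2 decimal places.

VaR as a fraction: $230,760 / $7,500,000 = 3.077%.
σ = VaR / z = 3.077% / 1.282 = 2.400%.

2.40%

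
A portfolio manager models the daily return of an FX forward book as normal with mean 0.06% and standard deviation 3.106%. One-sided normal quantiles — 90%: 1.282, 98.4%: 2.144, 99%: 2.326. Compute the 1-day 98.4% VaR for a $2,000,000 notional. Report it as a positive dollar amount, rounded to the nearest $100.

$132,000

VaR = −μ + z·σ = −(0.06%) + 2.144 × 3.106% = 6.599%.
On $2,000,000: 0.06599 × $2,000,000 = $131,980.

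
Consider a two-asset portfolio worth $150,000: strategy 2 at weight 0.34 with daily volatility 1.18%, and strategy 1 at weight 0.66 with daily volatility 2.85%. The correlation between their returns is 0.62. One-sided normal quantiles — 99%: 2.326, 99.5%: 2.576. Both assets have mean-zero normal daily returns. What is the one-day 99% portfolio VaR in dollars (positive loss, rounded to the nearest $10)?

$7,510

σ_p² = 0.34²·1.18² + 0.66²·2.85² + 2·0.62·0.34·0.66·1.18·2.85 = 4.6349 (%²).
σ_p = √4.6349 = 2.153%.
VaR = 2.326 × 2.153% = 5.008%; on $150,000 that is $7,512.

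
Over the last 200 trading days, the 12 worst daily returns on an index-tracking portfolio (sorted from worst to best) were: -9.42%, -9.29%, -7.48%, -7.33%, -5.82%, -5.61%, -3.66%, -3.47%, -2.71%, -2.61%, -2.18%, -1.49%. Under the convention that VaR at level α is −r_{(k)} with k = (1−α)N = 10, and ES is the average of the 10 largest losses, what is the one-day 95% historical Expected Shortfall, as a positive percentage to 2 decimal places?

The 10 worst returns sum to -57.40%.
ES = −(-57.40%) / 10 = 5.74%.

5.74%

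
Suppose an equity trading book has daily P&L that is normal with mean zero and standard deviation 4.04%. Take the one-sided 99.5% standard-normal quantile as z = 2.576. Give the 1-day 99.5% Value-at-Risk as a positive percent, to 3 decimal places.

VaR = z·σ = 2.576 × 4.04% = 10.407%.

10.407%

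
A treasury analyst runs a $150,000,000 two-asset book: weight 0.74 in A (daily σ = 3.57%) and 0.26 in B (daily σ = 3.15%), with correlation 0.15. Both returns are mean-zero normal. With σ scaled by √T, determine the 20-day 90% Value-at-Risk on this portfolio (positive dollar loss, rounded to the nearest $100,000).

σ_p = √(0.74²·3.57² + 0.26²·3.15² + 2·0.15·0.74·0.26·3.57·3.15) = 2.881%.
σ_{20d} = 2.881% × √20 = 12.884%.
z(90%) = 1.282.
VaR = 1.282 × 12.884% = 16.517%; on $150,000,000 that is $24,775,500.

$24,800,000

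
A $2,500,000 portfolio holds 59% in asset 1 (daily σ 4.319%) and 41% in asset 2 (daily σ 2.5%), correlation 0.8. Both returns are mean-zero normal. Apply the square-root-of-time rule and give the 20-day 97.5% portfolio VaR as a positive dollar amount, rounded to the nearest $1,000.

$750,000

σ_p = √(0.59²·4.319² + 0.41²·2.5² + 2·0.8·0.59·0.41·4.319·2.5) = 3.424%.
σ_{20d} = 3.424% × √20 = 15.313%.
z(97.5%) = 1.960.
VaR = 1.960 × 15.313% = 30.013%; on $2,500,000 that is $750,325.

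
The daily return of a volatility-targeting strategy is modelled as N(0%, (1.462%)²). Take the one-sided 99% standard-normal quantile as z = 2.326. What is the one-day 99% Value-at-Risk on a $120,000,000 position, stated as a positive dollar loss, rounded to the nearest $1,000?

VaR = z·σ = 2.326 × 1.462% = 3.401%.
On $120,000,000: 0.03401 × $120,000,000 = $4,081,200.

$4,081,000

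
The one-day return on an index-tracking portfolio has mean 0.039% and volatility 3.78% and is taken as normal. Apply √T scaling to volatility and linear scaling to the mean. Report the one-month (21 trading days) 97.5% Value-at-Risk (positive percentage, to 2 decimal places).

At 97.5%, z = 1.960.
σ_{21d} = 3.78% × √21 = 17.322%; μ_{21d} = 21 × 0.039% = 0.819%.
VaR = −(0.819%) + 1.960 × 17.322% = 33.132%.

33.13%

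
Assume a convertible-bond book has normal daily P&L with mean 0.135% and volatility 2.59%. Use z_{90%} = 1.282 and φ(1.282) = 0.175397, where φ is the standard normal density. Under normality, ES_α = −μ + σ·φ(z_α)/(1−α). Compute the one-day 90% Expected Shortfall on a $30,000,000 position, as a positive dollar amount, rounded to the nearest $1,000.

Tail multiplier: φ(z)/(1−α) = 0.175397 / 0.1 = 1.754.
ES = −(0.135%) + 2.59% × 1.754 = 4.408%.
On $30,000,000: 0.04408 × $30,000,000 = $1,322,400.

$1,322,000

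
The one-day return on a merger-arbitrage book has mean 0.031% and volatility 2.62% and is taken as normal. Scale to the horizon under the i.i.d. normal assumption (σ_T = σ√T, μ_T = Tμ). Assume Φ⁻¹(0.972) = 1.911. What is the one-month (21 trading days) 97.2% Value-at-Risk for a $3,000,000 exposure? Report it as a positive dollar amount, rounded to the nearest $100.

$668,800

σ_{21d} = 2.62% × √21 = 12.006%; μ_{21d} = 21 × 0.031% = 0.651%.
VaR = −(0.651%) + 1.911 × 12.006% = 22.292%.
On $3,000,000: 0.22292 × $3,000,000 = $668,760.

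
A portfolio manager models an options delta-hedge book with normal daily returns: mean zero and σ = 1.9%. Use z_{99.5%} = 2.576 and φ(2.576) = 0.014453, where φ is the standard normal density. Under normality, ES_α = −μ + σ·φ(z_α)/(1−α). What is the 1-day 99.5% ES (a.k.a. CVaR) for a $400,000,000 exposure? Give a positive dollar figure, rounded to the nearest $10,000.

Tail multiplier: φ(z)/(1−α) = 0.014453 / 0.005 = 2.891.
ES = 1.9% × 2.891 = 5.493%.
On $400,000,000: 0.05493 × $400,000,000 = $21,972,000.

$21,970,000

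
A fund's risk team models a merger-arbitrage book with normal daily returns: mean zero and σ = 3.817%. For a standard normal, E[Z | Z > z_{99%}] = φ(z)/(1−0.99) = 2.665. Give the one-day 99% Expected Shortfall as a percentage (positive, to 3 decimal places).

10.172%

ES = 3.817% × 2.665 = 10.172%.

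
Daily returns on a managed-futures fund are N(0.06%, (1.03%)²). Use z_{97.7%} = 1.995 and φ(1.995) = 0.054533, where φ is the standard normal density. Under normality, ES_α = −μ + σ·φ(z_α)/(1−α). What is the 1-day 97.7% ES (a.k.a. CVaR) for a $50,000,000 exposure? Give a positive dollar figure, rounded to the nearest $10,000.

$1,190,000

Tail multiplier: φ(z)/(1−α) = 0.054533 / 0.023 = 2.371.
ES = −(0.06%) + 1.03% × 2.371 = 2.382%.
On $50,000,000: 0.02382 × $50,000,000 = $1,191,000.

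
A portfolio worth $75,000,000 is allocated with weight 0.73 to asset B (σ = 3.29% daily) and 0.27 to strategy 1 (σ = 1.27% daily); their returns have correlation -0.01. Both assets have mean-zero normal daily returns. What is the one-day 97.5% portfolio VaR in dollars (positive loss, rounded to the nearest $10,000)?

$3,560,000

σ_p² = 0.73²·3.29² + 0.27²·1.27² + 2·-0.01·0.73·0.27·3.29·1.27 = 5.8693 (%²).
σ_p = √5.8693 = 2.423%.
At 97.5%, z = 1.960.
VaR = 1.960 × 2.423% = 4.749%; on $75,000,000 that is $3,561,750.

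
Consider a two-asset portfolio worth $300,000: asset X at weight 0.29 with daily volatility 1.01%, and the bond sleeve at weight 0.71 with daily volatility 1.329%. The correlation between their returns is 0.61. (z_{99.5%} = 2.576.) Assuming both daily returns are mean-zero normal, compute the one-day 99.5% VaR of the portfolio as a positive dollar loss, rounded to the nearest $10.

σ_p² = 0.29²·1.01² + 0.71²·1.329² + 2·0.61·0.29·0.71·1.01·1.329 = 1.3133 (%²).
σ_p = √1.3133 = 1.146%.
VaR = 2.576 × 1.146% = 2.952%; on $300,000 that is $8,856.

$8,860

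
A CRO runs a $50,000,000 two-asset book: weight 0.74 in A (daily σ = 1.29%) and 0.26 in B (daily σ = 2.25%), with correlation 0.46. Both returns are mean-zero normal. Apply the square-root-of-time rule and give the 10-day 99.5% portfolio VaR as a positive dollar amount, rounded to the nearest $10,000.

$5,410,000

σ_p = √(0.74²·1.29² + 0.26²·2.25² + 2·0.46·0.74·0.26·1.29·2.25) = 1.329%.
σ_{10d} = 1.329% × √10 = 4.203%.
z(99.5%) = 2.576.
VaR = 2.576 × 4.203% = 10.827%; on $50,000,000 that is $5,413,500.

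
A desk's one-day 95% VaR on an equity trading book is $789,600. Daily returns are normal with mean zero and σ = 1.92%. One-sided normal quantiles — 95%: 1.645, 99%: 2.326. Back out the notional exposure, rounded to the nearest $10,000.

$25,000,000

VaR as a fraction of value: z·σ = 1.645 × 1.92% = 3.1584%.
Position = $789,600 / 0.031584 = $25,000,000.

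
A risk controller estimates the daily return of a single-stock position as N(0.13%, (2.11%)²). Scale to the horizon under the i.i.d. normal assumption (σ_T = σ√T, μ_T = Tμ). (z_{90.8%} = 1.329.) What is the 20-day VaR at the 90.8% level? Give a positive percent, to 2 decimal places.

σ_{20d} = 2.11% × √20 = 9.436%; μ_{20d} = 20 × 0.13% = 2.600%.
VaR = −(2.600%) + 1.329 × 9.436% = 9.940%.

9.94%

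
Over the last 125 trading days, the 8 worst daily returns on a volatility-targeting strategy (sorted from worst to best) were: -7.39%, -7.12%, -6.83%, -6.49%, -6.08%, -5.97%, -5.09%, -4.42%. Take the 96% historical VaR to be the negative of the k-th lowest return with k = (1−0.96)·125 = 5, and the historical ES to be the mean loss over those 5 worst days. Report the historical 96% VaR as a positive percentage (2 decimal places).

k = 5; the 5th lowest return is -6.08%, so VaR = 6.08%.

6.08%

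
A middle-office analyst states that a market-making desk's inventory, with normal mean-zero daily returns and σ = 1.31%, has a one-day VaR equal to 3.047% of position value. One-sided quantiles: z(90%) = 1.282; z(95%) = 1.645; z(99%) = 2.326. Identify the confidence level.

99%

Implied z = VaR/σ = 3.047 / 1.31 = 2.326.
This matches z(99%) = 2.326.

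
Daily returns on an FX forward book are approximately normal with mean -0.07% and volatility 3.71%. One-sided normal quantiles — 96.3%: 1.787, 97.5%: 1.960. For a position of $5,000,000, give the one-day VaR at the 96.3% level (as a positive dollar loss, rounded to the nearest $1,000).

$335,000

VaR = −μ + z·σ = −(-0.07%) + 1.787 × 3.71% = 6.700%.
On $5,000,000: 0.06700 × $5,000,000 = $335,000.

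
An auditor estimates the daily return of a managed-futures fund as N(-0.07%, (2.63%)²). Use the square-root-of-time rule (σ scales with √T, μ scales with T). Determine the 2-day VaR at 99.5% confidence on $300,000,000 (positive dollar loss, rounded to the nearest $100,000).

At 99.5%, z = 2.576.
σ_{2d} = 2.63% × √2 = 3.719%; μ_{2d} = 2 × -0.07% = -0.140%.
VaR = −(-0.140%) + 2.576 × 3.719% = 9.720%.
On $300,000,000: 0.09720 × $300,000,000 = $29,160,000.

$29,200,000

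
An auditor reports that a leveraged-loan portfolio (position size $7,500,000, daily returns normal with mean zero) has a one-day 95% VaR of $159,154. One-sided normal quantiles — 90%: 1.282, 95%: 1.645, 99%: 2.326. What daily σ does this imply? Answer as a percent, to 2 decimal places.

VaR as a fraction: $159,154 / $7,500,000 = 2.122%.
σ = VaR / z = 2.122% / 1.645 = 1.290%.

1.29%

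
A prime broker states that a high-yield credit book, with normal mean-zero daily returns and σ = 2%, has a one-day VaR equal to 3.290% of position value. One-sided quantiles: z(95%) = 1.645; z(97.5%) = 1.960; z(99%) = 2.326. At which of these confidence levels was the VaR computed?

95%

Implied z = VaR/σ = 3.290 / 2 = 1.645.
This matches z(95%) = 1.645.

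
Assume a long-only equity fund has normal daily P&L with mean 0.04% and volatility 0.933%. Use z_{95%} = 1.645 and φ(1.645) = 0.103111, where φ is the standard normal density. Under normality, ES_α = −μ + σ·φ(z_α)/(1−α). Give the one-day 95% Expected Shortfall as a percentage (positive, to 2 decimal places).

1.88%

Tail multiplier: φ(z)/(1−α) = 0.103111 / 0.05 = 2.062.
ES = −(0.04%) + 0.933% × 2.062 = 1.884%.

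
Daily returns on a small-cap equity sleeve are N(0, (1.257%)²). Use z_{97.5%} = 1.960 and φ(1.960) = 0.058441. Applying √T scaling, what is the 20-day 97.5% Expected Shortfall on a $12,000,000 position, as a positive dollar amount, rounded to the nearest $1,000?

$1,577,000

σ_{20d} = 1.257% × √20 = 5.621%.
ES multiplier = φ(z)/(1−α) = 0.058441/0.025 = 2.338.
ES = 5.621% × 2.338 = 13.142%; on $12,000,000: $1,577,040.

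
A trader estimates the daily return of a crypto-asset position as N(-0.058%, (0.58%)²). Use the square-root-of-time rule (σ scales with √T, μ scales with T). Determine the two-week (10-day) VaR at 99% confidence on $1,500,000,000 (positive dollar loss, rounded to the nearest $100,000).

$72,700,000

At 99%, z = 2.326.
σ_{10d} = 0.58% × √10 = 1.834%; μ_{10d} = 10 × -0.058% = -0.580%.
VaR = −(-0.580%) + 2.326 × 1.834% = 4.846%.
On $1,500,000,000: 0.04846 × $1,500,000,000 = $72,690,000.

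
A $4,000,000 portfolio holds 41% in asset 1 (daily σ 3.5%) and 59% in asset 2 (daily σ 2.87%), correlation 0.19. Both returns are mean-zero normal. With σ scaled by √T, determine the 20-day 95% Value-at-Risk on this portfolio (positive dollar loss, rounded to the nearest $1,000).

σ_p = √(0.41²·3.5² + 0.59²·2.87² + 2·0.19·0.41·0.59·3.5·2.87) = 2.419%.
σ_{20d} = 2.419% × √20 = 10.818%.
z(95%) = 1.645.
VaR = 1.645 × 10.818% = 17.796%; on $4,000,000 that is $711,840.

$712,000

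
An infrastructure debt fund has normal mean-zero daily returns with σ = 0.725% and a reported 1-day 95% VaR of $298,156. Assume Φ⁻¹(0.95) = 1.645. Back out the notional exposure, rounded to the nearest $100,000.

VaR as a fraction of value: z·σ = 1.645 × 0.725% = 1.19263%.
Position = $298,156 / 0.0119262 = $24,999,979.

$25,000,000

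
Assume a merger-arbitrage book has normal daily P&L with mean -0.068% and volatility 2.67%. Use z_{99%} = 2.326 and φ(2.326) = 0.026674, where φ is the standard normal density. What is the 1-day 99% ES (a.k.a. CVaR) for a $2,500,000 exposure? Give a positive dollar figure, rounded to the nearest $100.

Tail multiplier: φ(z)/(1−α) = 0.026674 / 0.01 = 2.667.
ES = −(-0.068%) + 2.67% × 2.667 = 7.189%.
On $2,500,000: 0.07189 × $2,500,000 = $179,725.

$179,700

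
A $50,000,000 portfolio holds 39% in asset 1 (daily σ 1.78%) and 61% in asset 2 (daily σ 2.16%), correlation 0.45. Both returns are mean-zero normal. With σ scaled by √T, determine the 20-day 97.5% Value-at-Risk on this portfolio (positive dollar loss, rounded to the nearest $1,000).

$7,643,000

σ_p = √(0.39²·1.78² + 0.61²·2.16² + 2·0.45·0.39·0.61·1.78·2.16) = 1.744%.
σ_{20d} = 1.744% × √20 = 7.799%.
z(97.5%) = 1.960.
VaR = 1.960 × 7.799% = 15.286%; on $50,000,000 that is $7,643,000.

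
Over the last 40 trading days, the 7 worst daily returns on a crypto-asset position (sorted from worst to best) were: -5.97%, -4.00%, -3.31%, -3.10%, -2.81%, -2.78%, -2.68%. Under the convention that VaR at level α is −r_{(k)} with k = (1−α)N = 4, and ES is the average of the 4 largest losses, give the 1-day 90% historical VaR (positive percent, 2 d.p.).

3.10%

k = 4; the 4th lowest return is -3.10%, so VaR = 3.10%.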